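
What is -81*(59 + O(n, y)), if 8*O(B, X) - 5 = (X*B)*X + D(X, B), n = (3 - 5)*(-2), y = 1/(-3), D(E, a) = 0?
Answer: -38673/8 ≈ -4834.1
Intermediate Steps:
y = -⅓ ≈ -0.33333
n = 4 (n = -2*(-2) = 4)
O(B, X) = 5/8 + B*X²/8 (O(B, X) = 5/8 + ((X*B)*X + 0)/8 = 5/8 + ((B*X)*X + 0)/8 = 5/8 + (B*X² + 0)/8 = 5/8 + (B*X²)/8 = 5/8 + B*X²/8)
-81*(59 + O(n, y)) = -81*(59 + (5/8 + (⅛)*4*(-⅓)²)) = -81*(59 + (5/8 + (⅛)*4*(⅑))) = -81*(59 + (5/8 + 1/18)) = -81*(59 + 49/72) = -81*4297/72 = -38673/8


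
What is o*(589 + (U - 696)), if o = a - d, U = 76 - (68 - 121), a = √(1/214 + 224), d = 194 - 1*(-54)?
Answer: -5456 + 319*√12198/107 ≈ -5126.7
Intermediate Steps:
d = 248 (d = 194 + 54 = 248)
a = 29*√12198/214 (a = √(1/214 + 224) = √(47937/214) = 29*√12198/214 ≈ 14.967)
U = 129 (U = 76 - 1*(-53) = 76 + 53 = 129)
o = -248 + 29*√12198/214 (o = 29*√12198/214 - 1*248 = 29*√12198/214 - 248 = -248 + 29*√12198/214 ≈ -233.03)
o*(589 + (U - 696)) = (-248 + 29*√12198/214)*(589 + (129 - 696)) = (-248 + 29*√12198/214)*(589 - 567) = (-248 + 29*√12198/214)*22 = -5456 + 319*√12198/107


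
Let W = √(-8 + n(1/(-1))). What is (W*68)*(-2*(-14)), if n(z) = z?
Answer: 5712*I ≈ 5712.0*I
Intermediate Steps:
W = 3*I (W = √(-8 + 1/(-1)) = √(-8 - 1) = √(-9) = 3*I ≈ 3.0*I)
(W*68)*(-2*(-14)) = ((3*I)*68)*(-2*(-14)) = (204*I)*28 = 5712*I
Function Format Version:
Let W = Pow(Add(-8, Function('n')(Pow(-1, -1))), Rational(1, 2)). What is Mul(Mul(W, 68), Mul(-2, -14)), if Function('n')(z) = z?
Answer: Mul(5712, I) ≈ Mul(5712.0, I)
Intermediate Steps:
W = Mul(3, I) (W = Pow(Add(-8, Pow(-1, -1)), Rational(1, 2)) = Pow(Add(-8, -1), Rational(1, 2)) = Pow(-9, Rational(1, 2)) = Mul(3, I) ≈ Mul(3.0000, I))
Mul(Mul(W, 68), Mul(-2, -14)) = Mul(Mul(Mul(3, I), 68), Mul(-2, -14)) = Mul(Mul(204, I), 28) = Mul(5712, I)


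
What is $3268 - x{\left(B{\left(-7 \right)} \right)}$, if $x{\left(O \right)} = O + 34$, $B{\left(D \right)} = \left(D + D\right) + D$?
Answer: $3255$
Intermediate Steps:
$B{\left(D \right)} = 3 D$ ($B{\left(D \right)} = 2 D + D = 3 D$)
$x{\left(O \right)} = 34 + O$
$3268 - x{\left(B{\left(-7 \right)} \right)} = 3268 - \left(34 + 3 \left(-7\right)\right) = 3268 - \left(34 - 21\right) = 3268 - 13 = 3255$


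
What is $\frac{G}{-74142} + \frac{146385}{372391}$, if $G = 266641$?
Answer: $- \frac{88441431961}{27609813522} \approx -3.2033$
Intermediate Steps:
$\frac{G}{-74142} + \frac{146385}{372391} = \frac{266641}{-74142} + \frac{146385}{372391} = 266641 \left(- \frac{1}{74142}\right) + 146385 \cdot \frac{1}{372391} = - \frac{266641}{74142} + \frac{146385}{372391} = - \frac{88441431961}{27609813522}$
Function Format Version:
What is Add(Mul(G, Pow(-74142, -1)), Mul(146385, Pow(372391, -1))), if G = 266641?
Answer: Rational(-88441431961, 27609813522) ≈ -3.2033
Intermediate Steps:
Add(Mul(G, Pow(-74142, -1)), Mul(146385, Pow(372391, -1))) = Add(Mul(266641, Pow(-74142, -1)), Mul(146385, Pow(372391, -1))) = Add(Mul(266641, Rational(-1, 74142)), Mul(146385, Rational(1, 372391))) = Add(Rational(-266641, 74142), Rational(146385, 372391)) = Rational(-88441431961, 27609813522)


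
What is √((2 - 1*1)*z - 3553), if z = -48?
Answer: I*√3601 ≈ 60.008*I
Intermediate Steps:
√((2 - 1*1)*z - 3553) = √((2 - 1*1)*(-48) - 3553) = √((2 - 1)*(-48) - 3553) = √(1*(-48) - 3553) = √(-48 - 3553) = √(-3601) = I*√3601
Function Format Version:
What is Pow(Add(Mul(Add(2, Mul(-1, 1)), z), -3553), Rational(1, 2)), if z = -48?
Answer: Mul(I, Pow(3601, Rational(1, 2))) ≈ Mul(60.008, I)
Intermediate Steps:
Pow(Add(Mul(Add(2, Mul(-1, 1)), z), -3553), Rational(1, 2)) = Pow(Add(Mul(Add(2, Mul(-1, 1)), -48), -3553), Rational(1, 2)) = Pow(Add(Mul(Add(2, -1), -48), -3553), Rational(1, 2)) = Pow(Add(Mul(1, -48), -3553), Rational(1, 2)) = Pow(Add(-48, -3553), Rational(1, 2)) = Pow(-3601, Rational(1, 2)) = Mul(I, Pow(3601, Rational(1, 2)))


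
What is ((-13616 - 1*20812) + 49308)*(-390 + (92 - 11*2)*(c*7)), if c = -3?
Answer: -27676800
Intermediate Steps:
((-13616 - 1*20812) + 49308)*(-390 + (92 - 11*2)*(c*7)) = ((-13616 - 1*20812) + 49308)*(-390 + (92 - 11*2)*(-3*7)) = ((-13616 - 20812) + 49308)*(-390 + (92 - 22)*(-21)) = (-34428 + 49308)*(-390 + 70*(-21)) = 14880*(-390 - 1470) = 14880*(-1860) = -27676800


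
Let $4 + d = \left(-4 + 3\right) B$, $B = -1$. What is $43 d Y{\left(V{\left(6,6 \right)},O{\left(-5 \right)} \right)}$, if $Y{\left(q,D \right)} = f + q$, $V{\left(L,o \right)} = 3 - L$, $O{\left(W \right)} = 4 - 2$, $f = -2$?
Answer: $645$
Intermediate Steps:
$O{\left(W \right)} = 2$
$Y{\left(q,D \right)} = -2 + q$
$d = -3$ ($d = -4 + \left(-4 + 3\right) \left(-1\right) = -4 - -1 = -4 + 1 = -3$)
$43 d Y{\left(V{\left(6,6 \right)},O{\left(-5 \right)} \right)} = 43 \left(-3\right) \left(-2 + \left(3 - 6\right)\right) = - 129 \left(-2 + \left(3 - 6\right)\right) = - 129 \left(-2 - 3\right) = \left(-129\right) \left(-5\right) = 645$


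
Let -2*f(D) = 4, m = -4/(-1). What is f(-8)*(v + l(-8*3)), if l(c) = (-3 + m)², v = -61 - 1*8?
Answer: 136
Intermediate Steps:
m = 4 (m = -4*(-1) = 4)
v = -69 (v = -61 - 8 = -69)
f(D) = -2 (f(D) = -½*4 = -2)
l(c) = 1 (l(c) = (-3 + 4)² = 1² = 1)
f(-8)*(v + l(-8*3)) = -2*(-69 + 1) = -2*(-68) = 136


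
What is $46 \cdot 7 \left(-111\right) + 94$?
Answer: $-35648$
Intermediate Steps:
$46 \cdot 7 \left(-111\right) + 94 = 322 \left(-111\right) + 94 = -35742 + 94 = -35648$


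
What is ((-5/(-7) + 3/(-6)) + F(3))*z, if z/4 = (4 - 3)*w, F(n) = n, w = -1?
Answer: -90/7 ≈ -12.857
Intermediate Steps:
z = -4 (z = 4*((4 - 3)*(-1)) = 4*(1*(-1)) = 4*(-1) = -4)
((-5/(-7) + 3/(-6)) + F(3))*z = ((-5/(-7) + 3/(-6)) + 3)*(-4) = ((-5*(-1/7) + 3*(-1/6)) + 3)*(-4) = ((5/7 - 1/2) + 3)*(-4) = (3/14 + 3)*(-4) = (45/14)*(-4) = -90/7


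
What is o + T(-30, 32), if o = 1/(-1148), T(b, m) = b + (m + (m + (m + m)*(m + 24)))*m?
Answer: 133978487/1148 ≈ 1.1671e+5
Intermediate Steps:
T(b, m) = b + m*(2*m + 2*m*(24 + m)) (T(b, m) = b + (m + (m + (2*m)*(24 + m)))*m = b + (m + (m + 2*m*(24 + m)))*m = b + (2*m + 2*m*(24 + m))*m = b + m*(2*m + 2*m*(24 + m)))
o = -1/1148 ≈ -0.00087108
o + T(-30, 32) = -1/1148 + (-30 + 2*32**3 + 50*32**2) = -1/1148 + (-30 + 2*32768 + 50*1024) = -1/1148 + (-30 + 65536 + 51200) = -1/1148 + 116706 = 133978487/1148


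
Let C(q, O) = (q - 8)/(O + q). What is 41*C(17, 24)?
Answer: 9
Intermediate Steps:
C(q, O) = (-8 + q)/(O + q)
41*C(17, 24) = 41*((-8 + 17)/(24 + 17)) = 41*(9/41) = 9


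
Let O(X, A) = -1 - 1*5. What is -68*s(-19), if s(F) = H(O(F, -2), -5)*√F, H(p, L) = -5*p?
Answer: -2040*I*√19 ≈ -8892.2*I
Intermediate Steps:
O(X, A) = -6 (O(X, A) = -1 - 5 = -6)
s(F) = 30*√F (s(F) = (-5*(-6))*√F = 30*√F)
-68*s(-19) = -2040*√(-19) = -2040*I*√19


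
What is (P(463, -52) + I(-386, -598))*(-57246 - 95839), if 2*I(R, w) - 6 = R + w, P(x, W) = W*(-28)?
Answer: -148033195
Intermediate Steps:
P(x, W) = -28*W
I(R, w) = 3 + R/2 + w/2 (I(R, w) = 3 + (R + w)/2 = 3 + (R/2 + w/2) = 3 + R/2 + w/2)
(P(463, -52) + I(-386, -598))*(-57246 - 95839) = (-28*(-52) + (3 + (½)*(-386) + (½)*(-598)))*(-57246 - 95839) = (1456 + (3 - 193 - 299))*(-153085) = (1456 - 489)*(-153085) = 967*(-153085) = -148033195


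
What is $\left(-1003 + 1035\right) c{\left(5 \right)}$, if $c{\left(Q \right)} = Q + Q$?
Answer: $320$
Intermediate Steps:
$c{\left(Q \right)} = 2 Q$
$\left(-1003 + 1035\right) c{\left(5 \right)} = \left(-1003 + 1035\right) 2 \cdot 5 = 32 \cdot 10 = 320$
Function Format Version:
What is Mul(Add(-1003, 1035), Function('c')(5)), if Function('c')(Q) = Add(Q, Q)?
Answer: 320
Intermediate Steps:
Function('c')(Q) = Mul(2, Q)
Mul(Add(-1003, 1035), Function('c')(5)) = Mul(Add(-1003, 1035), Mul(2, 5)) = Mul(32, 10) = 320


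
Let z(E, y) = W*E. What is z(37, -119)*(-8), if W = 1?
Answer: -296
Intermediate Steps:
z(E, y) = E (z(E, y) = 1*E = E)
z(37, -119)*(-8) = 37*(-8) = -296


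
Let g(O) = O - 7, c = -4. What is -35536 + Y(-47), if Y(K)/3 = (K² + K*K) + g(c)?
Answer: -22315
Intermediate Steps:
g(O) = -7 + O
Y(K) = -33 + 6*K² (Y(K) = 3*((K² + K*K) + (-7 - 4)) = 3*((K² + K²) - 11) = 3*(2*K² - 11) = 3*(-11 + 2*K²) = -33 + 6*K²)
-35536 + Y(-47) = -35536 + (-33 + 6*(-47)²) = -35536 + (-33 + 6*2209) = -35536 + (-33 + 13254) = -35536 + 13221 = -22315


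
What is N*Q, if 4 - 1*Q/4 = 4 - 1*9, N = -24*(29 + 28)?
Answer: -49248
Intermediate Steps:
N = -1368 (N = -24*57 = -1368)
Q = 36 (Q = 16 - 4*(4 - 1*9) = 16 - 4*(4 - 9) = 16 - 4*(-5) = 16 + 20 = 36)
N*Q = -1368*36 = -49248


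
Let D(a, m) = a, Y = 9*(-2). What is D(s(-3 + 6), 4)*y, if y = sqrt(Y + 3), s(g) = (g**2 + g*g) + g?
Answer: 21*I*sqrt(15) ≈ 81.333*I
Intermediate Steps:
Y = -18
s(g) = g + 2*g**2 (s(g) = (g**2 + g**2) + g = 2*g**2 + g = g + 2*g**2)
y = I*sqrt(15) (y = sqrt(-18 + 3) = sqrt(-15) = I*sqrt(15) ≈ 3.873*I)
D(s(-3 + 6), 4)*y = ((-3 + 6)*(1 + 2*(-3 + 6)))*(I*sqrt(15)) = (3*(1 + 2*3))*(I*sqrt(15)) = (3*(1 + 6))*(I*sqrt(15)) = (3*7)*(I*sqrt(15)) = 21*(I*sqrt(15)) = 21*I*sqrt(15)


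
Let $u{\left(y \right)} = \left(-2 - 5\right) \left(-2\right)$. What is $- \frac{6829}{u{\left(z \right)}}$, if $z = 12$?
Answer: $- \frac{6829}{14} \approx -487.79$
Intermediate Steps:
$u{\left(y \right)} = 14$ ($u{\left(y \right)} = \left(-7\right) \left(-2\right) = 14$)
$- \frac{6829}{u{\left(z \right)}} = - \frac{6829}{14}$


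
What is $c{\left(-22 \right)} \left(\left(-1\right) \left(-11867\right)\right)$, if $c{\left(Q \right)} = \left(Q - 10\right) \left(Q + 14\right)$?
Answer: $3037952$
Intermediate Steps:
$c{\left(Q \right)} = \left(-10 + Q\right) \left(14 + Q\right)$
$c{\left(-22 \right)} \left(\left(-1\right) \left(-11867\right)\right) = \left(-140 + \left(-22\right)^{2} + 4 \left(-22\right)\right) \left(\left(-1\right) \left(-11867\right)\right) = \left(-140 + 484 - 88\right) 11867 = 256 \cdot 11867 = 3037952$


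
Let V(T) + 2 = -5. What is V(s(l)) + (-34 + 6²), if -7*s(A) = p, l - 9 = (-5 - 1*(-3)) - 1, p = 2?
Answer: -5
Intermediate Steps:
l = 6 (l = 9 + ((-5 - 1*(-3)) - 1) = 9 + ((-5 + 3) - 1) = 9 + (-2 - 1) = 9 - 3 = 6)
s(A) = -2/7 (s(A) = -⅐*2 = -2/7)
V(T) = -7 (V(T) = -2 - 5 = -7)
V(s(l)) + (-34 + 6²) = -7 + (-34 + 6²) = -7 + (-34 + 36) = -7 + 2 = -5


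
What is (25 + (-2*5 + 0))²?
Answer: 225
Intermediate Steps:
(25 + (-2*5 + 0))² = (25 + (-10 + 0))² = (25 - 10)² = 15² = 225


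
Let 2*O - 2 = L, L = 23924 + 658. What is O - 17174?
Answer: -4882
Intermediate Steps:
L = 24582
O = 12292 (O = 1 + (½)*24582 = 1 + 12291 = 12292)
O - 17174 = 12292 - 17174 = -4882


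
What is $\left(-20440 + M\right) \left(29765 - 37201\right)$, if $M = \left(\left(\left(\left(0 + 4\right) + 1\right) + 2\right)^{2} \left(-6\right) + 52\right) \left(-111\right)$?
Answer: $-47753992$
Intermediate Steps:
$M = 26862$ ($M = \left(\left(\left(4 + 1\right) + 2\right)^{2} \left(-6\right) + 52\right) \left(-111\right) = \left(\left(5 + 2\right)^{2} \left(-6\right) + 52\right) \left(-111\right) = \left(7^{2} \left(-6\right) + 52\right) \left(-111\right) = \left(49 \left(-6\right) + 52\right) \left(-111\right) = \left(-294 + 52\right) \left(-111\right) = \left(-242\right) \left(-111\right) = 26862$)
$\left(-20440 + M\right) \left(29765 - 37201\right) = \left(-20440 + 26862\right) \left(29765 - 37201\right) = 6422 \left(-7436\right) = -47753992$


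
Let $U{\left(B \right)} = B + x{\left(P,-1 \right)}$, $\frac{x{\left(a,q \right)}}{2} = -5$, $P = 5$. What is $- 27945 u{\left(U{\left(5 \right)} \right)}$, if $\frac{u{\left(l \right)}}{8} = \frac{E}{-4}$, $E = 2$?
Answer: $111780$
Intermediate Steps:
$x{\left(a,q \right)} = -10$ ($x{\left(a,q \right)} = 2 \left(-5\right) = -10$)
$U{\left(B \right)} = -10 + B$ ($U{\left(B \right)} = B - 10 = -10 + B$)
$u{\left(l \right)} = -4$ ($u{\left(l \right)} = 8 \frac{2}{-4} = 8 \cdot 2 \left(- \frac{1}{4}\right) = 8 \left(- \frac{1}{2}\right) = -4$)
$- 27945 u{\left(U{\left(5 \right)} \right)} = \left(-27945\right) \left(-4\right) = 111780$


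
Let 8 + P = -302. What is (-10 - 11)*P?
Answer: 6510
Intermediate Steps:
P = -310 (P = -8 - 302 = -310)
(-10 - 11)*P = (-10 - 11)*(-310) = -21*(-310) = 6510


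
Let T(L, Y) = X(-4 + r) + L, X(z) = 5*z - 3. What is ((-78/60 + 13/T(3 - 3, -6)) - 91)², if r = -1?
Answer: 168662169/19600 ≈ 8605.2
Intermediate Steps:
X(z) = -3 + 5*z
T(L, Y) = -28 + L (T(L, Y) = (-3 + 5*(-4 - 1)) + L = (-3 + 5*(-5)) + L = (-3 - 25) + L = -28 + L)
((-78/60 + 13/T(3 - 3, -6)) - 91)² = ((-78/60 + 13/(-28 + (3 - 3))) - 91)² = ((-78*1/60 + 13/(-28 + 0)) - 91)² = ((-13/10 + 13/(-28)) - 91)² = ((-13/10 + 13*(-1/28)) - 91)² = ((-13/10 - 13/28) - 91)² = (-247/140 - 91)² = (-12987/140)² = 168662169/19600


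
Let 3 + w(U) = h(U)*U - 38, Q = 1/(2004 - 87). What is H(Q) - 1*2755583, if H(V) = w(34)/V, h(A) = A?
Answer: -618128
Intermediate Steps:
Q = 1/1917 ≈ 0.00052165
w(U) = -41 + U**2 (w(U) = -3 + (U*U - 38) = -3 + (U**2 - 38) = -3 + (-38 + U**2) = -41 + U**2)
H(V) = 1115/V (H(V) = (-41 + 34**2)/V = (-41 + 1156)/V = 1115/V)
H(Q) - 1*2755583 = 1115/(1/1917) - 1*2755583 = 1115*1917 - 2755583 = 2137455 - 2755583 = -618128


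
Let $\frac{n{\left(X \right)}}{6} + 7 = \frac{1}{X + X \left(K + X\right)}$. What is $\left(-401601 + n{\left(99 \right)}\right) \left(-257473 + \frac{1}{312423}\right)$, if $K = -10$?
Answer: $\frac{47977912368491206612}{463948155} \approx 1.0341 \cdot 10^{11}$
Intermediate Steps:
$n{\left(X \right)} = -42 + \frac{6}{X + X \left(-10 + X\right)}$
$\left(-401601 + n{\left(99 \right)}\right) \left(-257473 + \frac{1}{312423}\right) = \left(-401601 + \frac{6 \left(1 - 7 \cdot 99^{2} + 63 \cdot 99\right)}{99 \left(-9 + 99\right)}\right) \left(-257473 + \frac{1}{312423}\right) = \left(-401601 + 6 \cdot \frac{1}{99} \cdot \frac{1}{90} \left(1 - 68607 + 6237\right)\right) \left(-257473 + \frac{1}{312423}\right) = \left(-401601 + 6 \cdot \frac{1}{99} \cdot \frac{1}{90} \left(1 - 68607 + 6237\right)\right) \left(- \frac{80440487078}{312423}\right) = \left(-401601 + 6 \cdot \frac{1}{99} \cdot \frac{1}{90} \left(-62369\right)\right) \left(- \frac{80440487078}{312423}\right) = \left(-401601 - \frac{62369}{1485}\right) \left(- \frac{80440487078}{312423}\right) = \left(- \frac{596439854}{1485}\right) \left(- \frac{80440487078}{312423}\right) = \frac{47977912368491206612}{463948155}$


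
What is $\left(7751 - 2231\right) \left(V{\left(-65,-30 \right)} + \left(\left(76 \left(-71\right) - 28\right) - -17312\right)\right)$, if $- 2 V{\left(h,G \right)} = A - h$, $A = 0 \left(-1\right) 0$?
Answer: $65442360$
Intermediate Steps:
$A = 0$ ($A = 0 \cdot 0 = 0$)
$V{\left(h,G \right)} = \frac{h}{2}$ ($V{\left(h,G \right)} = - \frac{0 - h}{2} = - \frac{\left(-1\right) h}{2} = \frac{h}{2}$)
$\left(7751 - 2231\right) \left(V{\left(-65,-30 \right)} + \left(\left(76 \left(-71\right) - 28\right) - -17312\right)\right) = \left(7751 - 2231\right) \left(\frac{1}{2} \left(-65\right) + \left(\left(76 \left(-71\right) - 28\right) - -17312\right)\right) = 5520 \left(- \frac{65}{2} + \left(\left(-5396 - 28\right) + 17312\right)\right) = 5520 \left(- \frac{65}{2} + \left(-5424 + 17312\right)\right) = 5520 \left(- \frac{65}{2} + 11888\right) = 5520 \cdot \frac{23711}{2} = 65442360$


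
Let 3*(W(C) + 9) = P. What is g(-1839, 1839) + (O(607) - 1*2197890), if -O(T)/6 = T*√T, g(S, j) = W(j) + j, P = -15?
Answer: -2196065 - 3642*√607 ≈ -2.2858e+6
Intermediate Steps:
W(C) = -14 (W(C) = -9 + (⅓)*(-15) = -9 - 5 = -14)
g(S, j) = -14 + j
O(T) = -6*T^(3/2) (O(T) = -6*T*√T = -6*T^(3/2))
g(-1839, 1839) + (O(607) - 1*2197890) = (-14 + 1839) + (-3642*√607 - 1*2197890) = 1825 + (-3642*√607 - 2197890) = 1825 + (-2197890 - 3642*√607) = -2196065 - 3642*√607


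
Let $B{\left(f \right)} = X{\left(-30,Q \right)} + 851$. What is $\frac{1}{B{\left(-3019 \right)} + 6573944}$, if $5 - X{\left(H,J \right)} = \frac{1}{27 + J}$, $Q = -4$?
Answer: $\frac{23}{151220399} \approx 1.521 \cdot 10^{-7}$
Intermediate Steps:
$X{\left(H,J \right)} = 5 - \frac{1}{27 + J}$
$B{\left(f \right)} = \frac{19687}{23}$ ($B{\left(f \right)} = \frac{134 + 5 \left(-4\right)}{27 - 4} + 851 = \frac{134 - 20}{23} + 851 = \frac{1}{23} \cdot 114 + 851 = \frac{114}{23} + 851 = \frac{19687}{23}$)
$\frac{1}{B{\left(-3019 \right)} + 6573944} = \frac{1}{\frac{19687}{23} + 6573944} = \frac{1}{\frac{151220399}{23}} = \frac{23}{151220399}$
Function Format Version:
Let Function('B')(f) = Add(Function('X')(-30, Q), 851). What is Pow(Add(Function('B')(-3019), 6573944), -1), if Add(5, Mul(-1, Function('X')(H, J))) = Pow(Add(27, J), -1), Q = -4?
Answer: Rational(23, 151220399) ≈ 1.5210e-7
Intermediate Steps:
Function('X')(H, J) = Add(5, Mul(-1, Pow(Add(27, J), -1)))
Function('B')(f) = Rational(19687, 23) (Function('B')(f) = Add(Mul(Pow(Add(27, -4), -1), Add(134, Mul(5, -4))), 851) = Add(Mul(Pow(23, -1), Add(134, -20)), 851) = Add(Mul(Rational(1, 23), 114), 851) = Add(Rational(114, 23), 851) = Rational(19687, 23))
Pow(Add(Function('B')(-3019), 6573944), -1) = Pow(Add(Rational(19687, 23), 6573944), -1) = Pow(Rational(151220399, 23), -1) = Rational(23, 151220399)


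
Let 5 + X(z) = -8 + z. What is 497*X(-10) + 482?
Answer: -10949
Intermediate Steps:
X(z) = -13 + z (X(z) = -5 + (-8 + z) = -13 + z)
497*X(-10) + 482 = 497*(-13 - 10) + 482 = 497*(-23) + 482 = -11431 + 482 = -10949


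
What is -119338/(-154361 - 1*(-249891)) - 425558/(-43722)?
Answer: 1265566418/149170095 ≈ 8.4841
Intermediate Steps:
-119338/(-154361 - 1*(-249891)) - 425558/(-43722) = -119338/(-154361 + 249891) - 425558*(-1/43722) = -119338/95530 + 30397/3123 = -119338*1/95530 + 30397/3123 = -59669/47765 + 30397/3123 = 1265566418/149170095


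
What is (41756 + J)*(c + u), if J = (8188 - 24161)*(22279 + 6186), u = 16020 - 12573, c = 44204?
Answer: -21663559310539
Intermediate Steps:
u = 3447
J = -454671445 (J = -15973*28465 = -454671445)
(41756 + J)*(c + u) = (41756 - 454671445)*(44204 + 3447) = -454629689*47651 = -21663559310539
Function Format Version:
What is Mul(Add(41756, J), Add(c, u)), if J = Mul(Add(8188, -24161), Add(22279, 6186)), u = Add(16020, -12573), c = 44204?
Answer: -21663559310539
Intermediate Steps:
u = 3447
J = -454671445 (J = Mul(-15973, 28465) = -454671445)
Mul(Add(41756, J), Add(c, u)) = Mul(Add(41756, -454671445), Add(44204, 3447)) = Mul(-454629689, 47651) = -21663559310539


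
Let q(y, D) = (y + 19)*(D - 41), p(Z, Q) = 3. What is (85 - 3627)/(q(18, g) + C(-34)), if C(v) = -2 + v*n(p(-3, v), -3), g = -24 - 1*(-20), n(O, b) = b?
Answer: 3542/1565 ≈ 2.2633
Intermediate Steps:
g = -4 (g = -24 + 20 = -4)
C(v) = -2 - 3*v (C(v) = -2 + v*(-3) = -2 - 3*v)
q(y, D) = (-41 + D)*(19 + y) (q(y, D) = (19 + y)*(-41 + D) = (-41 + D)*(19 + y))
(85 - 3627)/(q(18, g) + C(-34)) = (85 - 3627)/((-779 - 41*18 + 19*(-4) - 4*18) + (-2 - 3*(-34))) = -3542/((-779 - 738 - 76 - 72) + (-2 + 102)) = -3542/(-1665 + 100) = -3542/(-1565) = -3542*(-1/1565) = 3542/1565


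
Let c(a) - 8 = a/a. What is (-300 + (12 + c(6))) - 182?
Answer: -461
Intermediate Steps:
c(a) = 9 (c(a) = 8 + a/a = 8 + 1 = 9)
(-300 + (12 + c(6))) - 182 = (-300 + (12 + 9)) - 182 = (-300 + 21) - 182 = -279 - 182 = -461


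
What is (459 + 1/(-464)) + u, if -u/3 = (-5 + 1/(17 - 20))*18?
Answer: 346607/464 ≈ 747.00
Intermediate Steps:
u = 288 (u = -3*(-5 + 1/(17 - 20))*18 = -3*(-5 + 1/(-3))*18 = -3*(-5 - 1/3)*18 = -(-16)*18 = -3*(-96) = 288)
(459 + 1/(-464)) + u = (459 + 1/(-464)) + 288 = (459 - 1/464) + 288 = 212975/464 + 288 = 346607/464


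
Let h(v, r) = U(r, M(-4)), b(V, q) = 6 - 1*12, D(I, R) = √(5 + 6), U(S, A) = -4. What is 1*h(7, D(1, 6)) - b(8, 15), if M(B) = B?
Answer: 2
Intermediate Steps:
D(I, R) = √11
b(V, q) = -6 (b(V, q) = 6 - 12 = -6)
h(v, r) = -4
1*h(7, D(1, 6)) - b(8, 15) = 1*(-4) - 1*(-6) = -4 + 6 = 2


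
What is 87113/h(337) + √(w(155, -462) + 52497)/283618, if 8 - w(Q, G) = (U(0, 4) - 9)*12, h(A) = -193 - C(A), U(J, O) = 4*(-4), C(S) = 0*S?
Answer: -87113/193 + √52805/283618 ≈ -451.36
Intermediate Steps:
C(S) = 0
U(J, O) = -16
h(A) = -193 (h(A) = -193 - 1*0 = -193 + 0 = -193)
w(Q, G) = 308 (w(Q, G) = 8 - (-16 - 9)*12 = 8 - (-25)*12 = 8 - 1*(-300) = 8 + 300 = 308)
87113/h(337) + √(w(155, -462) + 52497)/283618 = 87113/(-193) + √(308 + 52497)/283618 = 87113*(-1/193) + √52805*(1/283618) = -87113/193 + √52805/283618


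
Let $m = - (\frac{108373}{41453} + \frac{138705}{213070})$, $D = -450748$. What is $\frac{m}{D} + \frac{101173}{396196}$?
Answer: $\frac{20139979919270385897}{78866428053459344584} \approx 0.25537$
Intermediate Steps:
$m = - \frac{5768154695}{1766478142}$ ($m = - (108373 \cdot \frac{1}{41453} + 138705 \cdot \frac{1}{213070}) = - (\frac{108373}{41453} + \frac{27741}{42614}) = \left(-1\right) \frac{5768154695}{1766478142} = - \frac{5768154695}{1766478142} \approx -3.2653$)
$\frac{m}{D} + \frac{101173}{396196} = - \frac{5768154695}{1766478142 \left(-450748\right)} + \frac{101173}{396196} = \left(- \frac{5768154695}{1766478142}\right) \left(- \frac{1}{450748}\right) + 101173 \cdot \frac{1}{396196} = \frac{5768154695}{796236489550216} + \frac{101173}{396196} = \frac{20139979919270385897}{78866428053459344584}$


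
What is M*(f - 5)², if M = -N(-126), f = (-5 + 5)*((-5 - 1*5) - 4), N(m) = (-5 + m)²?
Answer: -429025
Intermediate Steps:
f = 0 (f = 0*((-5 - 5) - 4) = 0*(-10 - 4) = 0*(-14) = 0)
M = -17161 (M = -(-5 - 126)² = -1*(-131)² = -1*17161 = -17161)
M*(f - 5)² = -17161*(0 - 5)² = -17161*(-5)² = -17161*25 = -429025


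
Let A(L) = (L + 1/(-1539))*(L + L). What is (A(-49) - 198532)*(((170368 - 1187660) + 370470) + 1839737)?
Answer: -18719371106020/81 ≈ -2.3110e+11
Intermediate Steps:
A(L) = 2*L*(-1/1539 + L) (A(L) = (L - 1/1539)*(2*L) = (-1/1539 + L)*(2*L) = 2*L*(-1/1539 + L))
(A(-49) - 198532)*(((170368 - 1187660) + 370470) + 1839737) = ((2/1539)*(-49)*(-1 + 1539*(-49)) - 198532)*(((170368 - 1187660) + 370470) + 1839737) = ((2/1539)*(-49)*(-1 - 75411) - 198532)*((-1017292 + 370470) + 1839737) = ((2/1539)*(-49)*(-75412) - 198532)*(-646822 + 1839737) = (7390376/1539 - 198532)*1192915 = -298150372/1539*1192915 = -18719371106020/81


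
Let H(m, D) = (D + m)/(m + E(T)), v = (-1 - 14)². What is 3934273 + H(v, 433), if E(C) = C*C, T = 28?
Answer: 3969682115/1009 ≈ 3.9343e+6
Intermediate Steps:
E(C) = C²
v = 225 (v = (-15)² = 225)
H(m, D) = (D + m)/(784 + m) (H(m, D) = (D + m)/(m + 28²) = (D + m)/(m + 784) = (D + m)/(784 + m))
3934273 + H(v, 433) = 3934273 + (433 + 225)/(784 + 225) = 3934273 + 658/1009 = 3969682115/1009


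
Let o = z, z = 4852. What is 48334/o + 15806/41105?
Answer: 1031729891/99720730 ≈ 10.346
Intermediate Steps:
o = 4852
48334/o + 15806/41105 = 48334/4852 + 15806/41105 = 48334*(1/4852) + 15806*(1/41105) = 24167/2426 + 15806/41105 = 1031729891/99720730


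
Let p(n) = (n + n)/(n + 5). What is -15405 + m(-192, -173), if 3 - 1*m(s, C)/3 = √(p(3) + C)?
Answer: -15396 - 3*I*√689/2 ≈ -15396.0 - 39.373*I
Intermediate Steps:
p(n) = 2*n/(5 + n) (p(n) = (2*n)/(5 + n) = 2*n/(5 + n))
m(s, C) = 9 - 3*√(¾ + C) (m(s, C) = 9 - 3*√(2*3/(5 + 3) + C) = 9 - 3*√(2*3/8 + C) = 9 - 3*√(2*3*(⅛) + C) = 9 - 3*√(¾ + C))
-15405 + m(-192, -173) = -15405 + (9 - 3*√(3 + 4*(-173))/2) = -15405 + (9 - 3*√(3 - 692)/2) = -15405 + (9 - 3*I*√689/2) = -15396 - 3*I*√689/2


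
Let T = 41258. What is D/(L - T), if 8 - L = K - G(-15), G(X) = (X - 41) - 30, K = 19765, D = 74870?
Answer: -74870/61101 ≈ -1.2253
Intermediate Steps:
G(X) = -71 + X (G(X) = (-41 + X) - 30 = -71 + X)
L = -19843 (L = 8 - (19765 - (-71 - 15)) = 8 - (19765 - 1*(-86)) = 8 - (19765 + 86) = 8 - 1*19851 = 8 - 19851 = -19843)
D/(L - T) = 74870/(-19843 - 1*41258) = 74870/(-19843 - 41258) = 74870/(-61101) = 74870*(-1/61101) = -74870/61101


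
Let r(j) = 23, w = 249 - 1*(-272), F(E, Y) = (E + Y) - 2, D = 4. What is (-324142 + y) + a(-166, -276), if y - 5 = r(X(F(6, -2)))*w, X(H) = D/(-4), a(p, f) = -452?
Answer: -312606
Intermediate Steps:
F(E, Y) = -2 + E + Y
X(H) = -1 (X(H) = 4/(-4) = 4*(-¼) = -1)
w = 521 (w = 249 + 272 = 521)
y = 11988 (y = 5 + 23*521 = 5 + 11983 = 11988)
(-324142 + y) + a(-166, -276) = (-324142 + 11988) - 452 = -312154 - 452 = -312606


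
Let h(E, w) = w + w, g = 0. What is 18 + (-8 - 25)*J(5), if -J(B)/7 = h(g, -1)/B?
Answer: -372/5 ≈ -74.400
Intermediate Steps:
h(E, w) = 2*w
J(B) = 14/B (J(B) = -7*2*(-1)/B = -(-14)/B = 14/B)
18 + (-8 - 25)*J(5) = 18 + (-8 - 25)*(14/5) = 18 - 462/5 = -372/5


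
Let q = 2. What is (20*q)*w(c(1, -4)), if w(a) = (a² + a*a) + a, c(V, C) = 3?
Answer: 840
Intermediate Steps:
w(a) = a + 2*a² (w(a) = (a² + a²) + a = 2*a² + a = a + 2*a²)
(20*q)*w(c(1, -4)) = (20*2)*(3*(1 + 2*3)) = 40*(3*(1 + 6)) = 40*(3*7) = 40*21 = 840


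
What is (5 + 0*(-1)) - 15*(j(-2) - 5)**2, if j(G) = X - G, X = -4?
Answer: -730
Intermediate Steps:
j(G) = -4 - G
(5 + 0*(-1)) - 15*(j(-2) - 5)**2 = (5 + 0*(-1)) - 15*((-4 - 1*(-2)) - 5)**2 = (5 + 0) - 15*((-4 + 2) - 5)**2 = 5 - 15*(-2 - 5)**2 = 5 - 15*(-7)**2 = 5 - 15*49 = 5 - 735 = -730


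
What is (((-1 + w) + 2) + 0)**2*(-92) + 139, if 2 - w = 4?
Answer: 47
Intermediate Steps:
w = -2 (w = 2 - 1*4 = 2 - 4 = -2)
(((-1 + w) + 2) + 0)**2*(-92) + 139 = (((-1 - 2) + 2) + 0)**2*(-92) + 139 = ((-3 + 2) + 0)**2*(-92) + 139 = (-1 + 0)**2*(-92) + 139 = (-1)**2*(-92) + 139 = 1*(-92) + 139 = -92 + 139 = 47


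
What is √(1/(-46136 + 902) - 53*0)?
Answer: I*√5026/15078 ≈ 0.0047018*I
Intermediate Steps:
√(1/(-46136 + 902) - 53*0) = √(1/(-45234) + 0) = √(-1/45234 + 0) = √(-1/45234) = I*√5026/15078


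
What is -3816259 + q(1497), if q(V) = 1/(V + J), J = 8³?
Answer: -7666864330/2009 ≈ -3.8163e+6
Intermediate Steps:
J = 512
q(V) = 1/(512 + V) (q(V) = 1/(V + 512) = 1/(512 + V))
-3816259 + q(1497) = -3816259 + 1/(512 + 1497) = -3816259 + 1/2009 = -7666864330/2009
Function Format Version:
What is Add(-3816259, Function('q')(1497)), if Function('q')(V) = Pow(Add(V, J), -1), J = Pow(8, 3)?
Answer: Rational(-7666864330, 2009) ≈ -3.8163e+6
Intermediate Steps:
J = 512
Function('q')(V) = Pow(Add(512, V), -1) (Function('q')(V) = Pow(Add(V, 512), -1) = Pow(Add(512, V), -1))
Add(-3816259, Function('q')(1497)) = Add(-3816259, Pow(Add(512, 1497), -1)) = Add(-3816259, Pow(2009, -1)) = Add(-3816259, Rational(1, 2009)) = Rational(-7666864330, 2009)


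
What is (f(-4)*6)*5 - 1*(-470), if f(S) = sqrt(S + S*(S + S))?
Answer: 470 + 60*sqrt(7) ≈ 628.75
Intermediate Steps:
f(S) = sqrt(S + 2*S**2) (f(S) = sqrt(S + S*(2*S)) = sqrt(S + 2*S**2))
(f(-4)*6)*5 - 1*(-470) = (sqrt(-4*(1 + 2*(-4)))*6)*5 - 1*(-470) = (sqrt(-4*(1 - 8))*6)*5 + 470 = (sqrt(-4*(-7))*6)*5 + 470 = (sqrt(28)*6)*5 + 470 = ((2*sqrt(7))*6)*5 + 470 = (12*sqrt(7))*5 + 470 = 60*sqrt(7) + 470 = 470 + 60*sqrt(7)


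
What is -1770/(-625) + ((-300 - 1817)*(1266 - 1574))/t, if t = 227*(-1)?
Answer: -81424142/28375 ≈ -2869.6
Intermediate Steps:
t = -227
-1770/(-625) + ((-300 - 1817)*(1266 - 1574))/t = -1770/(-625) + ((-300 - 1817)*(1266 - 1574))/(-227) = -1770*(-1/625) - 2117*(-308)*(-1/227) = 354/125 + 652036*(-1/227) = 354/125 - 652036/227 = -81424142/28375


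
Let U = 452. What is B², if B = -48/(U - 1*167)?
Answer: 256/9025 ≈ 0.028366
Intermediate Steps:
B = -16/95 (B = -48/(452 - 1*167) = -48/(452 - 167) = -48/285 = -48*1/285 = -16/95 ≈ -0.16842)
B² = (-16/95)² = 256/9025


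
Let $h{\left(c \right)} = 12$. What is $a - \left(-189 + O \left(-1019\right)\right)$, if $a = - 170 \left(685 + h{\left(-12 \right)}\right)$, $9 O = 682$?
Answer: $- \frac{369751}{9} \approx -41083.0$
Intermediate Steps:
$O = \frac{682}{9}$ ($O = \frac{1}{9} \cdot 682 = \frac{682}{9} \approx 75.778$)
$a = -118490$ ($a = - 170 \left(685 + 12\right) = \left(-170\right) 697 = -118490$)
$a - \left(-189 + O \left(-1019\right)\right) = -118490 - \left(-189 + \frac{682}{9} \left(-1019\right)\right) = -118490 - \left(-189 - \frac{694958}{9}\right) = -118490 - - \frac{696659}{9} = -118490 + \frac{696659}{9} = - \frac{369751}{9}$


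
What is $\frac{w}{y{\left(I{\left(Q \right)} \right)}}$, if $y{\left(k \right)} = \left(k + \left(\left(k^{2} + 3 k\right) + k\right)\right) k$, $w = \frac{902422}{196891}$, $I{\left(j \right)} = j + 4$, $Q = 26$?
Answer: $\frac{451211}{3101033250} \approx 0.0001455$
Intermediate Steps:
$I{\left(j \right)} = 4 + j$
$w = \frac{902422}{196891}$ ($w = 902422 \cdot \frac{1}{196891} = \frac{902422}{196891} \approx 4.5834$)
$y{\left(k \right)} = k \left(k^{2} + 5 k\right)$ ($y{\left(k \right)} = \left(k + \left(k^{2} + 4 k\right)\right) k = \left(k^{2} + 5 k\right) k = k \left(k^{2} + 5 k\right)$)
$\frac{w}{y{\left(I{\left(Q \right)} \right)}} = \frac{902422}{196891 \left(4 + 26\right)^{2} \left(5 + \left(4 + 26\right)\right)} = \frac{902422}{196891 \cdot 30^{2} \left(5 + 30\right)} = \frac{902422}{196891 \cdot 900 \cdot 35} = \frac{902422}{196891 \cdot 31500} = \frac{902422}{196891} \cdot \frac{1}{31500} = \frac{451211}{3101033250}$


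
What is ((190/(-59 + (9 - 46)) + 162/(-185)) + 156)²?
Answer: 1849406885041/78854400 ≈ 23453.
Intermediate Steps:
((190/(-59 + (9 - 46)) + 162/(-185)) + 156)² = ((190/(-59 - 37) + 162*(-1/185)) + 156)² = ((190/(-96) - 162/185) + 156)² = ((190*(-1/96) - 162/185) + 156)² = ((-95/48 - 162/185) + 156)² = (-25351/8880 + 156)² = (1359929/8880)² = 1849406885041/78854400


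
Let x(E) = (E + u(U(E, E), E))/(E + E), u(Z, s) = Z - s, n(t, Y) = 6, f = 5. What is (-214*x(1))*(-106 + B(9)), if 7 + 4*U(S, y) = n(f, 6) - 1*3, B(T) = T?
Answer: -10379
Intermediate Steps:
U(S, y) = -1 (U(S, y) = -7/4 + (6 - 1*3)/4 = -7/4 + (6 - 3)/4 = -7/4 + (1/4)*3 = -7/4 + 3/4 = -1)
x(E) = -1/(2*E) (x(E) = (E + (-1 - E))/(E + E) = -1/(2*E))
(-214*x(1))*(-106 + B(9)) = (-(-107)/1)*(-106 + 9) = -(-107)*(-97) = -214*(-1/2)*(-97) = 107*(-97) = -10379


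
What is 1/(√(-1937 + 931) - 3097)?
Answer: -3097/9592415 - I*√1006/9592415 ≈ -0.00032286 - 3.3065e-6*I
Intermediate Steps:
1/(√(-1937 + 931) - 3097) = 1/(√(-1006) - 3097) = 1/(I*√1006 - 3097) = 1/(-3097 + I*√1006)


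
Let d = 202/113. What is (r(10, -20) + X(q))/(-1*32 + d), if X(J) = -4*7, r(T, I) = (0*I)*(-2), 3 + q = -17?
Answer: 1582/1707 ≈ 0.92677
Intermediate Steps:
q = -20 (q = -3 - 17 = -20)
r(T, I) = 0 (r(T, I) = 0*(-2) = 0)
X(J) = -28
d = 202/113 (d = 202*(1/113) = 202/113 ≈ 1.7876)
(r(10, -20) + X(q))/(-1*32 + d) = (0 - 28)/(-1*32 + 202/113) = -28/(-32 + 202/113) = -28/(-3414/113) = -28*(-113/3414) = 1582/1707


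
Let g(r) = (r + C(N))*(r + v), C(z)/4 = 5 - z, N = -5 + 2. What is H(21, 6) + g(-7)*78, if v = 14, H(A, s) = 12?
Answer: 13662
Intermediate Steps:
N = -3
C(z) = 20 - 4*z (C(z) = 4*(5 - z) = 20 - 4*z)
g(r) = (14 + r)*(32 + r) (g(r) = (r + (20 - 4*(-3)))*(r + 14) = (r + (20 + 12))*(14 + r) = (r + 32)*(14 + r) = (32 + r)*(14 + r) = (14 + r)*(32 + r))
H(21, 6) + g(-7)*78 = 12 + (448 + (-7)**2 + 46*(-7))*78 = 12 + (448 + 49 - 322)*78 = 12 + 175*78 = 12 + 13650 = 13662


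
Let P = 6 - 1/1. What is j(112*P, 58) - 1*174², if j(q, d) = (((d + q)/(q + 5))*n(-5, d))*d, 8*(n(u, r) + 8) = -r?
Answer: -17652561/565 ≈ -31243.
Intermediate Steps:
P = 5 (P = 6 - 1*1 = 6 - 1 = 5)
n(u, r) = -8 - r/8 (n(u, r) = -8 + (-r)/8 = -8 - r/8)
j(q, d) = d*(-8 - d/8)*(d + q)/(5 + q) (j(q, d) = (((d + q)/(q + 5))*(-8 - d/8))*d = (((d + q)/(5 + q))*(-8 - d/8))*d = ((-8 - d/8)*(d + q)/(5 + q))*d = d*(-8 - d/8)*(d + q)/(5 + q))
j(112*P, 58) - 1*174² = -1*58*(64 + 58)*(58 + 112*5)/(40 + 8*(112*5)) - 1*174² = -1*58*122*(58 + 560)/(40 + 8*560) - 1*30276 = -1*58*122*618/(40 + 4480) - 30276 = -1*58*122*618/4520 - 30276 = -1*58*1/4520*122*618 - 30276 = -546621/565 - 30276 = -17652561/565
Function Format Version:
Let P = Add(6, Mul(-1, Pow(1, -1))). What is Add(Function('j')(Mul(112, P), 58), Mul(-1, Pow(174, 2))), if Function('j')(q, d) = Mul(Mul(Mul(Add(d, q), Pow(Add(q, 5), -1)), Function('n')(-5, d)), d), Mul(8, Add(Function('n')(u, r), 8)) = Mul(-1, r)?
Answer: Rational(-17652561, 565) ≈ -31243.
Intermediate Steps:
P = 5 (P = Add(6, Mul(-1, 1)) = Add(6, -1) = 5)
Function('n')(u, r) = Add(-8, Mul(Rational(-1, 8), r)) (Function('n')(u, r) = Add(-8, Mul(Rational(1, 8), Mul(-1, r))) = Add(-8, Mul(Rational(-1, 8), r)))
Function('j')(q, d) = Mul(d, Pow(Add(5, q), -1), Add(-8, Mul(Rational(-1, 8), d)), Add(d, q)) (Function('j')(q, d) = Mul(Mul(Mul(Add(d, q), Pow(Add(q, 5), -1)), Add(-8, Mul(Rational(-1, 8), d))), d) = Mul(Mul(Mul(Add(d, q), Pow(Add(5, q), -1)), Add(-8, Mul(Rational(-1, 8), d))), d) = Mul(Mul(Mul(Pow(Add(5, q), -1), Add(d, q)), Add(-8, Mul(Rational(-1, 8), d))), d) = Mul(Mul(Pow(Add(5, q), -1), Add(-8, Mul(Rational(-1, 8), d)), Add(d, q)), d) = Mul(d, Pow(Add(5, q), -1), Add(-8, Mul(Rational(-1, 8), d)), Add(d, q)))
Add(Function('j')(Mul(112, P), 58), Mul(-1, Pow(174, 2))) = Add(Mul(-1, 58, Pow(Add(40, Mul(8, Mul(112, 5))), -1), Add(64, 58), Add(58, Mul(112, 5))), Mul(-1, Pow(174, 2))) = Add(Mul(-1, 58, Pow(Add(40, Mul(8, 560)), -1), 122, Add(58, 560)), Mul(-1, 30276)) = Add(Mul(-1, 58, Pow(Add(40, 4480), -1), 122, 618), -30276) = Add(Mul(-1, 58, Pow(4520, -1), 122, 618), -30276) = Add(Mul(-1, 58, Rational(1, 4520), 122, 618), -30276) = Add(Rational(-546621, 565), -30276) = Rational(-17652561, 565)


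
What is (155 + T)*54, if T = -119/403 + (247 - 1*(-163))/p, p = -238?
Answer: 396174186/47957 ≈ 8261.0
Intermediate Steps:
T = -96776/47957 (T = -119/403 + (247 - 1*(-163))/(-238) = -119*1/403 + (247 + 163)*(-1/238) = -119/403 + 410*(-1/238) = -119/403 - 205/119 = -96776/47957 ≈ -2.0180)
(155 + T)*54 = (155 - 96776/47957)*54 = (7336559/47957)*54 = 396174186/47957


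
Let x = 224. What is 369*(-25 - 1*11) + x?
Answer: -13060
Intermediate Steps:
369*(-25 - 1*11) + x = 369*(-25 - 1*11) + 224 = 369*(-25 - 11) + 224 = 369*(-36) + 224 = -13284 + 224 = -13060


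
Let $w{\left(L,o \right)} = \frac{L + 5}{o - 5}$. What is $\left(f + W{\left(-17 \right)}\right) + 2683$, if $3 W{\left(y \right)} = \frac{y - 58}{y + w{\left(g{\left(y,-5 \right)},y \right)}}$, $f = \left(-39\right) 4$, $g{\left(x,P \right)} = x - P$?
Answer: $\frac{927959}{367} \approx 2528.5$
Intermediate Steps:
$w{\left(L,o \right)} = \frac{5 + L}{-5 + o}$
$f = -156$
$W{\left(y \right)} = \frac{-58 + y}{3 \left(y + \frac{10 + y}{-5 + y}\right)}$ ($W{\left(y \right)} = \frac{\left(y - 58\right) \frac{1}{y + \frac{5 + \left(y - -5\right)}{-5 + y}}}{3} = \frac{\left(-58 + y\right) \frac{1}{y + \frac{5 + \left(y + 5\right)}{-5 + y}}}{3} = \frac{\left(-58 + y\right) \frac{1}{y + \frac{5 + \left(5 + y\right)}{-5 + y}}}{3} = \frac{\left(-58 + y\right) \frac{1}{y + \frac{10 + y}{-5 + y}}}{3} = \frac{\frac{1}{y + \frac{10 + y}{-5 + y}} \left(-58 + y\right)}{3} = \frac{-58 + y}{3 \left(y + \frac{10 + y}{-5 + y}\right)}$)
$\left(f + W{\left(-17 \right)}\right) + 2683 = \left(-156 + \frac{\left(-58 - 17\right) \left(-5 - 17\right)}{3 \left(10 - 17 - 17 \left(-5 - 17\right)\right)}\right) + 2683 = \left(-156 + \frac{1}{3} \frac{1}{10 - 17 - -374} \left(-75\right) \left(-22\right)\right) + 2683 = \left(-156 + \frac{1}{3} \frac{1}{10 - 17 + 374} \left(-75\right) \left(-22\right)\right) + 2683 = \left(-156 + \frac{1}{3} \cdot \frac{1}{367} \left(-75\right) \left(-22\right)\right) + 2683 = \left(-156 + \frac{550}{367}\right) + 2683 = - \frac{56702}{367} + 2683 = \frac{927959}{367}$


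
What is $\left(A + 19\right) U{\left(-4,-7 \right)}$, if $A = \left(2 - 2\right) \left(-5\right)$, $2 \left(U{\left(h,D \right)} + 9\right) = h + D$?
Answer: $- \frac{551}{2} \approx -275.5$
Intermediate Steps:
$U{\left(h,D \right)} = -9 + \frac{D}{2} + \frac{h}{2}$ ($U{\left(h,D \right)} = -9 + \frac{h + D}{2} = -9 + \frac{D + h}{2} = -9 + \left(\frac{D}{2} + \frac{h}{2}\right) = -9 + \frac{D}{2} + \frac{h}{2}$)
$A = 0$ ($A = 0 \left(-5\right) = 0$)
$\left(A + 19\right) U{\left(-4,-7 \right)} = \left(0 + 19\right) \left(-9 + \frac{1}{2} \left(-7\right) + \frac{1}{2} \left(-4\right)\right) = 19 \left(-9 - \frac{7}{2} - 2\right) = 19 \left(- \frac{29}{2}\right) = - \frac{551}{2}$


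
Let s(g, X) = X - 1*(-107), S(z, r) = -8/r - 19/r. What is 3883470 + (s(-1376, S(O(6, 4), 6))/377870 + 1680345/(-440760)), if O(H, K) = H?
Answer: 4311941470559845/1110333208 ≈ 3.8835e+6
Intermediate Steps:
S(z, r) = -27/r
s(g, X) = 107 + X (s(g, X) = X + 107 = 107 + X)
3883470 + (s(-1376, S(O(6, 4), 6))/377870 + 1680345/(-440760)) = 3883470 + ((107 - 27/6)/377870 + 1680345/(-440760)) = 3883470 + ((107 - 27*⅙)*(1/377870) + 1680345*(-1/440760)) = 3883470 + ((107 - 9/2)*(1/377870) - 112023/29384) = 3883470 + ((205/2)*(1/377870) - 112023/29384) = 3883470 + (41/151148 - 112023/29384) = 3883470 - 4232711915/1110333208 = 4311941470559845/1110333208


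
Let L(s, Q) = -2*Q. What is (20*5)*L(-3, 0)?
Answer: 0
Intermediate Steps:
(20*5)*L(-3, 0) = (20*5)*(-2*0) = 100*0 = 0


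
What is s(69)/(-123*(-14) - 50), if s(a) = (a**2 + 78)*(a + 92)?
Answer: 779079/1672 ≈ 465.96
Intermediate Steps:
s(a) = (78 + a**2)*(92 + a)
s(69)/(-123*(-14) - 50) = (7176 + 69**3 + 78*69 + 92*69**2)/(-123*(-14) - 50) = (7176 + 328509 + 5382 + 92*4761)/(1722 - 50) = (7176 + 328509 + 5382 + 438012)/1672 = 779079*(1/1672) = 779079/1672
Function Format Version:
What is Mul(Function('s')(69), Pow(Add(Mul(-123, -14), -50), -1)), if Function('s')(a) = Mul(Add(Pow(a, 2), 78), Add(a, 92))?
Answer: Rational(779079, 1672) ≈ 465.96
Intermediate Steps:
Function('s')(a) = Mul(Add(78, Pow(a, 2)), Add(92, a))
Mul(Function('s')(69), Pow(Add(Mul(-123, -14), -50), -1)) = Mul(Add(7176, Pow(69, 3), Mul(78, 69), Mul(92, Pow(69, 2))), Pow(Add(Mul(-123, -14), -50), -1)) = Mul(Add(7176, 328509, 5382, Mul(92, 4761)), Pow(Add(1722, -50), -1)) = Mul(Add(7176, 328509, 5382, 438012), Pow(1672, -1)) = Mul(779079, Rational(1, 1672)) = Rational(779079, 1672)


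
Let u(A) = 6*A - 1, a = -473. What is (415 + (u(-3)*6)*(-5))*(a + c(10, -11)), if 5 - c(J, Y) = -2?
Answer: -459010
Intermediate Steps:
c(J, Y) = 7 (c(J, Y) = 5 - 1*(-2) = 5 + 2 = 7)
u(A) = -1 + 6*A
(415 + (u(-3)*6)*(-5))*(a + c(10, -11)) = (415 + ((-1 + 6*(-3))*6)*(-5))*(-473 + 7) = (415 + ((-1 - 18)*6)*(-5))*(-466) = (415 - 19*6*(-5))*(-466) = (415 - 114*(-5))*(-466) = (415 + 570)*(-466) = 985*(-466) = -459010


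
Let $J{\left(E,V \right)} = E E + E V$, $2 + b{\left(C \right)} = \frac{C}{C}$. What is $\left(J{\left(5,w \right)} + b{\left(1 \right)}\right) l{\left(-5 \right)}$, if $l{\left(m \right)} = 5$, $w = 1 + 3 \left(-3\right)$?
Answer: $-80$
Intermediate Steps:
$b{\left(C \right)} = -1$ ($b{\left(C \right)} = -2 + \frac{C}{C} = -2 + 1 = -1$)
$w = -8$ ($w = 1 - 9 = -8$)
$J{\left(E,V \right)} = E^{2} + E V$
$\left(J{\left(5,w \right)} + b{\left(1 \right)}\right) l{\left(-5 \right)} = \left(5 \left(5 - 8\right) - 1\right) 5 = \left(5 \left(-3\right) - 1\right) 5 = \left(-15 - 1\right) 5 = \left(-16\right) 5 = -80$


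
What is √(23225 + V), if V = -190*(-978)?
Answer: √209045 ≈ 457.21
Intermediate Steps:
V = 185820
√(23225 + V) = √(23225 + 185820) = √209045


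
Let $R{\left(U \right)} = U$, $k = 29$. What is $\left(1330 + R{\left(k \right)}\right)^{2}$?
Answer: $1846881$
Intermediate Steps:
$\left(1330 + R{\left(k \right)}\right)^{2} = \left(1330 + 29\right)^{2} = 1359^{2} = 1846881$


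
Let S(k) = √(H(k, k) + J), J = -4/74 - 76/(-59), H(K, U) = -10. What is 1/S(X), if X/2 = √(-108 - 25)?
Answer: -I*√652717/2392 ≈ -0.33775*I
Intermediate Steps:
J = 2694/2183 (J = -4*1/74 - 76*(-1/59) = -2/37 + 76/59 = 2694/2183 ≈ 1.2341)
X = 2*I*√133 (X = 2*√(-108 - 25) = 2*√(-133) = 2*(I*√133) = 2*I*√133 ≈ 23.065*I)
S(k) = 8*I*√652717/2183 (S(k) = √(-10 + 2694/2183) = √(-19136/2183) = 8*I*√652717/2183)
1/S(X) = 1/(8*I*√652717/2183) = -I*√652717/2392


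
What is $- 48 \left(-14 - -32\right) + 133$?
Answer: $-731$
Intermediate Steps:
$- 48 \left(-14 - -32\right) + 133 = - 48 \left(-14 + 32\right) + 133 = \left(-48\right) 18 + 133 = -864 + 133 = -731$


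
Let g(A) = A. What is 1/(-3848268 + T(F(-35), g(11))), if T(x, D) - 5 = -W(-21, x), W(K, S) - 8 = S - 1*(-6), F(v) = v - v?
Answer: -1/3848277 ≈ -2.5986e-7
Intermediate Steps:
F(v) = 0
W(K, S) = 14 + S (W(K, S) = 8 + (S - 1*(-6)) = 8 + (S + 6) = 8 + (6 + S) = 14 + S)
T(x, D) = -9 - x (T(x, D) = 5 - (14 + x) = 5 + (-14 - x) = -9 - x)
1/(-3848268 + T(F(-35), g(11))) = 1/(-3848268 + (-9 - 1*0)) = 1/(-3848268 + (-9 + 0)) = 1/(-3848268 - 9) = 1/(-3848277) = -1/3848277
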